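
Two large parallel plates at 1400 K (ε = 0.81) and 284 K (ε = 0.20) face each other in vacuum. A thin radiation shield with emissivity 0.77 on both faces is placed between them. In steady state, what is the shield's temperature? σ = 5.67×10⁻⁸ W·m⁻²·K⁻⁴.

T_s ≈ 1310 K

In steady state the net flux on the hot side equals that on the cold side.
σ(T₁⁴−T_s⁴)/D₁ = σ(T_s⁴−T₂⁴)/D₂, with D₁ = 1/ε₁+1/ε_s−1 = 1.533, D₂ = 1/ε_s+1/ε₂−1 = 5.299.
Solve for T_s⁴: T_s⁴ = (D₂·T₁⁴ + D₁·T₂⁴)/(D₁+D₂) = 2.981×10¹² K⁴.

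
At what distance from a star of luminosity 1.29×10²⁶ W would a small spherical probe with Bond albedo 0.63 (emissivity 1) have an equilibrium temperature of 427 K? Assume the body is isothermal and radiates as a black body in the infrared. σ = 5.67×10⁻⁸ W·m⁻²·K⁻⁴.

d ≈ 2.24×10¹⁰ m

For an isothermal black-emitting sphere, (1−a)S·πr² = σ·4πr²·T⁴ ⇒ S = 4σT⁴/(1−a).
S = 4·5.67×10⁻⁸·(427)⁴/0.370 = 20380 W/m².
Flux falls as S = L/(4πd²), so d = √(L/(4πS)) = √(1.29×10²⁶/(4π·20380)).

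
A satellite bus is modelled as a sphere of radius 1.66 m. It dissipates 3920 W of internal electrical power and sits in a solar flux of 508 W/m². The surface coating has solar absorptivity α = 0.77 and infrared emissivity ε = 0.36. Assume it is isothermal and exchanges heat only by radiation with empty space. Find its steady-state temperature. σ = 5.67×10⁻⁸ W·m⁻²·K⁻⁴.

At steady state, absorbed solar power + internal power = radiated power.
Absorbed: α·S·A_cross = 0.77·508·8.657 = 3386 W (cross-section πr²).
Total input = 3386 + 3920 = 7306 W.
Radiated: εσ·A_surf·T⁴ with A_surf = 4πr² = 34.63 m².
T⁴ = 7306/(0.36·5.67×10⁻⁸·34.63) = 1.034×10¹⁰ K⁴.

T ≈ 319 K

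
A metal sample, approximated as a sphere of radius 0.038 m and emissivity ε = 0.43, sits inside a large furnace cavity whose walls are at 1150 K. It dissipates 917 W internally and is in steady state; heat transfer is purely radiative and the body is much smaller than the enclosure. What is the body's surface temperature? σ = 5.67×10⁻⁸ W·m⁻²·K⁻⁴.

T ≈ 1400 K

For a small grey body in a large enclosure, net radiated power = εσA(T⁴ − T_w⁴).
Steady state: P = εσA(T⁴ − T_w⁴) with A = 4πr² = 0.01815 m².
T⁴ = P/(εσA) + T_w⁴ = 917/(0.43·5.67×10⁻⁸·0.01815) + (1150)⁴
    = 2.073×10¹² + 1.749×10¹² = 3.822×10¹² K⁴.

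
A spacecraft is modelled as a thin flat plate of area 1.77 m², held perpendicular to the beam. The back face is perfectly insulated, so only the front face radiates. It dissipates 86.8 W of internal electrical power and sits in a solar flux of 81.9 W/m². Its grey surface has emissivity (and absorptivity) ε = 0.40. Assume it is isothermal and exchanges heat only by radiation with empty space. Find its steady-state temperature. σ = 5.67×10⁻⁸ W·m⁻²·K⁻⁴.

T ≈ 245 K

At steady state, absorbed solar power + internal power = radiated power.
Absorbed: α·S·A_cross = 0.40·81.9·1.770 = 57.99 W (cross-section A).
Total input = 57.99 + 86.8 = 144.8 W.
Radiated: εσ·A_surf·T⁴ with A_surf = A = 1.770 m².
T⁴ = 144.8/(0.40·5.67×10⁻⁸·1.770) = 3.607×10⁹ K⁴.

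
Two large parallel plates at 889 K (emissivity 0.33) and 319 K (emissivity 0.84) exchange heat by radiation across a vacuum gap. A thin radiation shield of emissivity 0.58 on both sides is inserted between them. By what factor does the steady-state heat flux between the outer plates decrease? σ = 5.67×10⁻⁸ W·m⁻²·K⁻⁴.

factor ≈ 1.76

Without shield: q₀ = σΔ(T⁴)/(1/ε₁+1/ε₂−1) with denominator 3.221.
With shield the two gaps are in series; the resistances add: (1/ε₁+1/ε_s−1)+(1/ε_s+1/ε₂−1) = 3.754+1.915 = 5.669.
Heat-flux ratio q₀/q = 5.669/3.221.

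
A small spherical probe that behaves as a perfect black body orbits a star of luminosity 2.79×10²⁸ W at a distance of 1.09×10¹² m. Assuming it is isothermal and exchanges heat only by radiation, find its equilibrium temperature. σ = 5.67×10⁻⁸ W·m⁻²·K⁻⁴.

First find the stellar flux at distance d: S = L/(4πd²) = 2.79×10²⁸/(4π·(1.09×10¹²)²) = 1869 W/m².
For an isothermal sphere, absorbed (1−a)S·πr² = emitted σ·4πr²·T⁴, so T⁴ = (1−a)S/(4σ).
T⁴ = 1.00·1869/(4·5.67×10⁻⁸) = 8.239×10⁹ K⁴.

T ≈ 301 K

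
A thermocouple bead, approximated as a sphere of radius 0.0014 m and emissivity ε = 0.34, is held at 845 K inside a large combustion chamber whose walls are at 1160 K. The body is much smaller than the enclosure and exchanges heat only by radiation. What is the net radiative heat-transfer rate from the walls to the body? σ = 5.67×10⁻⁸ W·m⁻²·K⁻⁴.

For a small grey body in a large enclosure: P_net = εσA(T_body⁴ − T_wall⁴).
A = 4πr² = 2.463×10⁻⁵ m²; T_body⁴ − T_wall⁴ = 5.098×10¹¹ − 1.811×10¹² = -1.301×10¹² K⁴.
|P_net| = 0.34·5.67×10⁻⁸·2.463×10⁻⁵·1.301×10¹².

P_net ≈ 0.618 W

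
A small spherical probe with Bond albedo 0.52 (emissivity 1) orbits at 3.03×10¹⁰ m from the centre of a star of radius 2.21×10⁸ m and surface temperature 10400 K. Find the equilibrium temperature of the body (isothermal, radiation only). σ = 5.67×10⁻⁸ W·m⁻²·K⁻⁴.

The star's surface emits σT_*⁴; at distance d the flux is S = σT_*⁴(R_*/d)².
S = 5.67×10⁻⁸·(10400)⁴·(2.21×10⁸/3.03×10¹⁰)² = 35290 W/m².
For an isothermal sphere T⁴ = (1−a)S/(4σ) = 7.468×10¹⁰ K⁴.

T ≈ 523 K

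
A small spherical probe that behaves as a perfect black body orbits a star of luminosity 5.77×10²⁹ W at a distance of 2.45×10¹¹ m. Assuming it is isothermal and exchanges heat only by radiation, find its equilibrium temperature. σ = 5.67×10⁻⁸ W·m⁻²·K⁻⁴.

T ≈ 1360 K

First find the stellar flux at distance d: S = L/(4πd²) = 5.77×10²⁹/(4π·(2.45×10¹¹)²) = 7.650×10⁵ W/m².
For an isothermal sphere, absorbed (1−a)S·πr² = emitted σ·4πr²·T⁴, so T⁴ = (1−a)S/(4σ).
T⁴ = 1.00·7.650×10⁵/(4·5.67×10⁻⁸) = 3.373×10¹² K⁴.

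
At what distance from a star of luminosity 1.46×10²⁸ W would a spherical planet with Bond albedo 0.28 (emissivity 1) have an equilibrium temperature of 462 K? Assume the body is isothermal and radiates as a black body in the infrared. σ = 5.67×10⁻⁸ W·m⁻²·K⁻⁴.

d ≈ 2.85×10¹¹ m

For an isothermal black-emitting sphere, (1−a)S·πr² = σ·4πr²·T⁴ ⇒ S = 4σT⁴/(1−a).
S = 4·5.67×10⁻⁸·(462)⁴/0.720 = 14350 W/m².
Flux falls as S = L/(4πd²), so d = √(L/(4πS)) = √(1.46×10²⁸/(4π·14350)).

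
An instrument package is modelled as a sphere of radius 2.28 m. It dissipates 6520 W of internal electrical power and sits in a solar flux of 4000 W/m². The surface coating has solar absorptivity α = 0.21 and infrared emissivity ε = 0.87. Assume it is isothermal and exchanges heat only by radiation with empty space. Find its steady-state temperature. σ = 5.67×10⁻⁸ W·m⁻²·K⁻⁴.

At steady state, absorbed solar power + internal power = radiated power.
Absorbed: α·S·A_cross = 0.21·4000·16.33 = 13720 W (cross-section πr²).
Total input = 13720 + 6520 = 20240 W.
Radiated: εσ·A_surf·T⁴ with A_surf = 4πr² = 65.33 m².
T⁴ = 20240/(0.87·5.67×10⁻⁸·65.33) = 6.280×10⁹ K⁴.

T ≈ 282 K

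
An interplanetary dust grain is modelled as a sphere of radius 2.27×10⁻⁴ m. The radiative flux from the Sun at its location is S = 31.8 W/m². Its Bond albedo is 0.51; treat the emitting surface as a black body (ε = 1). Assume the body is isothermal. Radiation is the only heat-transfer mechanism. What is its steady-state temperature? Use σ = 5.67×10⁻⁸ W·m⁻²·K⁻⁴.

T ≈ 91.0 K

At equilibrium, absorbed power = emitted power.
Absorbing cross-section = πr² = 1.619×10⁻⁷ m²; emitting surface = 4πr² = 6.475×10⁻⁷ m² (ratio 4).
(1−a)S·A_cross = εσ·A_surf·T⁴  ⇒  T⁴ = (1−a)S/(4σ).
T⁴ = 0.490·31.8/(4·5.67×10⁻⁸) = 6.870×10⁷ K⁴.
T = (6.870×10⁷)^(1/4).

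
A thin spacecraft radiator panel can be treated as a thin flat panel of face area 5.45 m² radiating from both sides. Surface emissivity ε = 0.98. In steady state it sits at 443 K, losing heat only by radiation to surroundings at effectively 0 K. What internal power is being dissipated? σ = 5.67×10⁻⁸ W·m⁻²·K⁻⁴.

P ≈ 23300 W

Steady state: P = εσA T⁴.
A = 2·5.45 = 10.90 m²; T⁴ = (443)⁴ = 3.851×10¹⁰ K⁴.
P = 0.98 × 5.67×10⁻⁸ × 10.90 × 3.851×10¹⁰.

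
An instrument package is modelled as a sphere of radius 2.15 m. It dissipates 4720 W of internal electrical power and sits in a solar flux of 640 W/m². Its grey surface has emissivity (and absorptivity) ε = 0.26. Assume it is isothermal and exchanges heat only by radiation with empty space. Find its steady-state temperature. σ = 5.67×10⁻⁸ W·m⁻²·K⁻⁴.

T ≈ 302 K

At steady state, absorbed solar power + internal power = radiated power.
Absorbed: α·S·A_cross = 0.26·640·14.52 = 2416 W (cross-section πr²).
Total input = 2416 + 4720 = 7136 W.
Radiated: εσ·A_surf·T⁴ with A_surf = 4πr² = 58.09 m².
T⁴ = 7136/(0.26·5.67×10⁻⁸·58.09) = 8.334×10⁹ K⁴.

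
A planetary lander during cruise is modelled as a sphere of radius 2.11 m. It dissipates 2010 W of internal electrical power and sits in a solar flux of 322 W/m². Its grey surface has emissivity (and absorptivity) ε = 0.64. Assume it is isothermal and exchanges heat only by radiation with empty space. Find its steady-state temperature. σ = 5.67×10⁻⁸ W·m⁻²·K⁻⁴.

At steady state, absorbed solar power + internal power = radiated power.
Absorbed: α·S·A_cross = 0.64·322·13.99 = 2882 W (cross-section πr²).
Total input = 2882 + 2010 = 4892 W.
Radiated: εσ·A_surf·T⁴ with A_surf = 4πr² = 55.95 m².
T⁴ = 4892/(0.64·5.67×10⁻⁸·55.95) = 2.410×10⁹ K⁴.

T ≈ 222 K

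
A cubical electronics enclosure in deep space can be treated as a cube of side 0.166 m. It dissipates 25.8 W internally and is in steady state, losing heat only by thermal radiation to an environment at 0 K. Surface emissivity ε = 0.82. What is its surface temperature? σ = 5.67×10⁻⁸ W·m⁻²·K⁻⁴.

T ≈ 241 K

Steady state: internal power = radiated power, P = εσA T⁴.
Radiating area A = 6L² = 0.1653 m².
T⁴ = P/(εσA) = 25.8/(0.82·5.67×10⁻⁸·0.1653) = 3.356×10⁹ K⁴.
T = (3.356×10⁹)^(1/4).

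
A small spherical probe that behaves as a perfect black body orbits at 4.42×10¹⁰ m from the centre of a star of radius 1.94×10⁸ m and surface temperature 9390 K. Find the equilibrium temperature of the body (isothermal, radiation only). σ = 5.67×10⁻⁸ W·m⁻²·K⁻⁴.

T ≈ 440 K

The star's surface emits σT_*⁴; at distance d the flux is S = σT_*⁴(R_*/d)².
S = 5.67×10⁻⁸·(9390)⁴·(1.94×10⁸/4.42×10¹⁰)² = 8492 W/m².
For an isothermal sphere T⁴ = (1−a)S/(4σ) = 3.744×10¹⁰ K⁴.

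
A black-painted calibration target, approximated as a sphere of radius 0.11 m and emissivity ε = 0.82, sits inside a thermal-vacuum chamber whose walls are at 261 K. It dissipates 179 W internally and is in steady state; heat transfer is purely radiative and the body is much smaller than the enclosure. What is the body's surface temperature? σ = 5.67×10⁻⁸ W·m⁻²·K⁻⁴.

For a small grey body in a large enclosure, net radiated power = εσA(T⁴ − T_w⁴).
Steady state: P = εσA(T⁴ − T_w⁴) with A = 4πr² = 0.1521 m².
T⁴ = P/(εσA) + T_w⁴ = 179/(0.82·5.67×10⁻⁸·0.1521) + (261)⁴
    = 2.532×10¹⁰ + 4.640×10⁹ = 2.996×10¹⁰ K⁴.

T ≈ 416 K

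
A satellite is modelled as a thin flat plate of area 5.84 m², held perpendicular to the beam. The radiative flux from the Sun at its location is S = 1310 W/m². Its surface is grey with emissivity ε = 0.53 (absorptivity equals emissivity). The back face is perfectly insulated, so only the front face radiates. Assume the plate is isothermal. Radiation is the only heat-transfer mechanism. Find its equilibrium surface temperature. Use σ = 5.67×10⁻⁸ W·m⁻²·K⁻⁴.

At equilibrium, absorbed power = emitted power.
Absorbing cross-section = A = 5.840 m²; emitting surface = A = 5.840 m² (ratio 1).
εS·A_cross = εσ·A_surf·T⁴  ⇒  T⁴ = S/(1σ)   (ε cancels).
T⁴ = 1310/(1·5.67×10⁻⁸) = 2.310×10¹⁰ K⁴.
T = (2.310×10¹⁰)^(1/4).

T ≈ 390 K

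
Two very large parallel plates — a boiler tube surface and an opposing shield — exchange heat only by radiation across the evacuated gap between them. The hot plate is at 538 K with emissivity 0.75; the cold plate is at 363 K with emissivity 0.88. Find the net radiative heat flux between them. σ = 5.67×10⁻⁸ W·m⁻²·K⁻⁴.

For two infinite grey parallel plates, q = σ(T₁⁴ − T₂⁴)/(1/ε₁ + 1/ε₂ − 1).
T₁⁴ − T₂⁴ = 8.378×10¹⁰ − 1.736×10¹⁰ = 6.641×10¹⁰ K⁴.
1/ε₁ + 1/ε₂ − 1 = 1.333 + 1.136 − 1 = 1.470.
q = 5.67×10⁻⁸ × 6.641×10¹⁰ / 1.470.

q ≈ 2560 W/m²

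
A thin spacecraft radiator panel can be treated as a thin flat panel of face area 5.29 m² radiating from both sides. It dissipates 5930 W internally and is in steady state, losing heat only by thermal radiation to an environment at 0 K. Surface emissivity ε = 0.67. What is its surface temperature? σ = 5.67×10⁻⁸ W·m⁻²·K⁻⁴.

Steady state: internal power = radiated power, P = εσA T⁴.
Radiating area A = 2·5.29 = 10.58 m².
T⁴ = P/(εσA) = 5930/(0.67·5.67×10⁻⁸·10.58) = 1.475×10¹⁰ K⁴.
T = (1.475×10¹⁰)^(1/4).

T ≈ 349 K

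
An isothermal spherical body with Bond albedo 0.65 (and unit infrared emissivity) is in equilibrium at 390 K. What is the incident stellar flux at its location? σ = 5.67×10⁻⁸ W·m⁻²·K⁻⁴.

S ≈ 15000 W/m²

(1−a)S·πr² = σ·4πr²·T⁴ ⇒ S = 4σT⁴/(1−a).
S = 4·5.67×10⁻⁸·2.313×10¹⁰/0.350.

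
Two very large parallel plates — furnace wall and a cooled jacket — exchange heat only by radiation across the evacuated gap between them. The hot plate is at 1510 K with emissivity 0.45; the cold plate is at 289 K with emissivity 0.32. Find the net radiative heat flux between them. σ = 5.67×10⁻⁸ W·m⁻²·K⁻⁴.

q ≈ 67700 W/m²

For two infinite grey parallel plates, q = σ(T₁⁴ − T₂⁴)/(1/ε₁ + 1/ε₂ − 1).
T₁⁴ − T₂⁴ = 5.199×10¹² − 6.976×10⁹ = 5.192×10¹² K⁴.
1/ε₁ + 1/ε₂ − 1 = 2.222 + 3.125 − 1 = 4.347.
q = 5.67×10⁻⁸ × 5.192×10¹² / 4.347.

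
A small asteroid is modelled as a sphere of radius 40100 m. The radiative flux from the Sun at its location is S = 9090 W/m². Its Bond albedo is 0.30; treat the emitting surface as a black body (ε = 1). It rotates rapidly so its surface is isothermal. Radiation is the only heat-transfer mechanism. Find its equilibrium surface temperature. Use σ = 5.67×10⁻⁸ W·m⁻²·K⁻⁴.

T ≈ 409 K

At equilibrium, absorbed power = emitted power.
Absorbing cross-section = πr² = 5.052×10⁹ m²; emitting surface = 4πr² = 2.021×10¹⁰ m² (ratio 4).
(1−a)S·A_cross = εσ·A_surf·T⁴  ⇒  T⁴ = (1−a)S/(4σ).
T⁴ = 0.700·9090/(4·5.67×10⁻⁸) = 2.806×10¹⁰ K⁴.
T = (2.806×10¹⁰)^(1/4).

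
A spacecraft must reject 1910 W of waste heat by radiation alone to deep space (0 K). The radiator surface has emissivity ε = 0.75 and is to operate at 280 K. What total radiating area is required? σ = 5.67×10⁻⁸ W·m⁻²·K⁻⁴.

A ≈ 7.31 m²

P = εσA T⁴ ⇒ A = P/(εσT⁴).
T⁴ = 6.147×10⁹ K⁴.
A = 1910/(0.75 × 5.67×10⁻⁸ × 6.147×10⁹).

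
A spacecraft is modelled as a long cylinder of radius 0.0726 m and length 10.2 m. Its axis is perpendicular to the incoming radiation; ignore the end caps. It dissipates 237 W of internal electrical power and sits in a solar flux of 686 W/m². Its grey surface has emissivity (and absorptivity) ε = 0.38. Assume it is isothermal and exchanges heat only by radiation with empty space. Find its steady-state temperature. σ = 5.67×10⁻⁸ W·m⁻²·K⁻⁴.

At steady state, absorbed solar power + internal power = radiated power.
Absorbed: α·S·A_cross = 0.38·686·1.481 = 386.1 W (cross-section 2rL).
Total input = 386.1 + 237 = 623.1 W.
Radiated: εσ·A_surf·T⁴ with A_surf = 2πrL = 4.653 m².
T⁴ = 623.1/(0.38·5.67×10⁻⁸·4.653) = 6.215×10⁹ K⁴.

T ≈ 281 K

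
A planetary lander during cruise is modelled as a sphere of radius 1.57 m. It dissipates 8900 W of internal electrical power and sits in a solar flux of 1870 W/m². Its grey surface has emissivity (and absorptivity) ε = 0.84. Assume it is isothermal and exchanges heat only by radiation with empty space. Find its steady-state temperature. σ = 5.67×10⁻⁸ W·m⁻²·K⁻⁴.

At steady state, absorbed solar power + internal power = radiated power.
Absorbed: α·S·A_cross = 0.84·1870·7.744 = 12160 W (cross-section πr²).
Total input = 12160 + 8900 = 21060 W.
Radiated: εσ·A_surf·T⁴ with A_surf = 4πr² = 30.97 m².
T⁴ = 21060/(0.84·5.67×10⁻⁸·30.97) = 1.428×10¹⁰ K⁴.

T ≈ 346 K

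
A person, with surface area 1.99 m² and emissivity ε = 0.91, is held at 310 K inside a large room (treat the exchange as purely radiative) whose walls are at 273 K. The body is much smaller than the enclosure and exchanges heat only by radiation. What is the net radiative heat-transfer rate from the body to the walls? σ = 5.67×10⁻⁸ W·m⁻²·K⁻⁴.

For a small grey body in a large enclosure: P_net = εσA(T_body⁴ − T_wall⁴).
A = 1.99 m²; T_body⁴ − T_wall⁴ = 9.235×10⁹ − 5.555×10⁹ = 3.681×10⁹ K⁴.
|P_net| = 0.91·5.67×10⁻⁸·1.990·3.681×10⁹.

P_net ≈ 378 W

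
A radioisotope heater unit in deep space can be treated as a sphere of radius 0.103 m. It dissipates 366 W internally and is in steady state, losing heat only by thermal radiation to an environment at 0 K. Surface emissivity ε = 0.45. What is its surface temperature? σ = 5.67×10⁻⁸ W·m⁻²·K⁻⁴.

T ≈ 573 K

Steady state: internal power = radiated power, P = εσA T⁴.
Radiating area A = 4πr² = 0.1333 m².
T⁴ = P/(εσA) = 366/(0.45·5.67×10⁻⁸·0.1333) = 1.076×10¹¹ K⁴.
T = (1.076×10¹¹)^(1/4).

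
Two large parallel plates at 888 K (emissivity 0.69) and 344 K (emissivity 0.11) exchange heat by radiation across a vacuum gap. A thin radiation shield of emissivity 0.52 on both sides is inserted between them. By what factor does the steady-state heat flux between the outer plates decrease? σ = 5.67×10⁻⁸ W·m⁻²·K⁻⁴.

factor ≈ 1.30

Without shield: q₀ = σΔ(T⁴)/(1/ε₁+1/ε₂−1) with denominator 9.540.
With shield the two gaps are in series; the resistances add: (1/ε₁+1/ε_s−1)+(1/ε_s+1/ε₂−1) = 2.372+10.01 = 12.39.
Heat-flux ratio q₀/q = 12.39/9.540.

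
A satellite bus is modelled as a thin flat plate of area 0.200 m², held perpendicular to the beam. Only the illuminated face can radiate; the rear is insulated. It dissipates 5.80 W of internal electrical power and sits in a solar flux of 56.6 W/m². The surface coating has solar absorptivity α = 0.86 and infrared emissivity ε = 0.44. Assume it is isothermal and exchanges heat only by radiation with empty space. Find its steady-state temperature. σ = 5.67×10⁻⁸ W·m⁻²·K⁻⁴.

T ≈ 236 K

At steady state, absorbed solar power + internal power = radiated power.
Absorbed: α·S·A_cross = 0.86·56.6·0.2000 = 9.735 W (cross-section A).
Total input = 9.735 + 5.80 = 15.54 W.
Radiated: εσ·A_surf·T⁴ with A_surf = A = 0.2000 m².
T⁴ = 15.54/(0.44·5.67×10⁻⁸·0.2000) = 3.114×10⁹ K⁴.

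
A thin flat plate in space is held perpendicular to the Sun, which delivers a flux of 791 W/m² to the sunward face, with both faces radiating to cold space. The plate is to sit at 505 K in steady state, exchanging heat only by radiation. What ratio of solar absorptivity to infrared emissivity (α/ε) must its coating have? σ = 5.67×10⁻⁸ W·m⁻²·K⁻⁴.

α/ε ≈ 9.32

Balance: αS·A = εσ·2A·T⁴ ⇒ α/ε = 2σT⁴/S.
α/ε = 2·5.67×10⁻⁸·(505)⁴/791 = 2·5.67×10⁻⁸·6.504×10¹⁰/791.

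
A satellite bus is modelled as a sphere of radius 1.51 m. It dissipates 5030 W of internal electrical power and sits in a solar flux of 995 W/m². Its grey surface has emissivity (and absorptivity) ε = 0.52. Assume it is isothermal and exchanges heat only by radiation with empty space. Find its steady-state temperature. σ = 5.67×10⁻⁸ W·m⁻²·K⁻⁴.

T ≈ 319 K

At steady state, absorbed solar power + internal power = radiated power.
Absorbed: α·S·A_cross = 0.52·995·7.163 = 3706 W (cross-section πr²).
Total input = 3706 + 5030 = 8736 W.
Radiated: εσ·A_surf·T⁴ with A_surf = 4πr² = 28.65 m².
T⁴ = 8736/(0.52·5.67×10⁻⁸·28.65) = 1.034×10¹⁰ K⁴.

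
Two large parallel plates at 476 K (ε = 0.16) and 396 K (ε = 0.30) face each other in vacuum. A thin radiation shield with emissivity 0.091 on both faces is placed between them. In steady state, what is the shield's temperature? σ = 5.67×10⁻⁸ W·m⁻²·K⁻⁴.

In steady state the net flux on the hot side equals that on the cold side.
σ(T₁⁴−T_s⁴)/D₁ = σ(T_s⁴−T₂⁴)/D₂, with D₁ = 1/ε₁+1/ε_s−1 = 16.24, D₂ = 1/ε_s+1/ε₂−1 = 13.32.
Solve for T_s⁴: T_s⁴ = (D₂·T₁⁴ + D₁·T₂⁴)/(D₁+D₂) = 3.664×10¹⁰ K⁴.

T_s ≈ 438 K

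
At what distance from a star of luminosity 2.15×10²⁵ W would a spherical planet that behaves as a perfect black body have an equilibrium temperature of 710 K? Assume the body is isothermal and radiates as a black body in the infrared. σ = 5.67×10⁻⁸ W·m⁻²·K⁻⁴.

For an isothermal black-emitting sphere, (1−a)S·πr² = σ·4πr²·T⁴ ⇒ S = 4σT⁴/(1−a).
S = 4·5.67×10⁻⁸·(710)⁴/1.00 = 57630 W/m².
Flux falls as S = L/(4πd²), so d = √(L/(4πS)) = √(2.15×10²⁵/(4π·57630)).

d ≈ 5.45×10⁹ m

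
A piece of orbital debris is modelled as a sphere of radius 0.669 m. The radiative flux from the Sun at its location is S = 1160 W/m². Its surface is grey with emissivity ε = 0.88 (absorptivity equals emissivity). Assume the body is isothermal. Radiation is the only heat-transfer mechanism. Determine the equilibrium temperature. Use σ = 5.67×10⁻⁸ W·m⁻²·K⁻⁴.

T ≈ 267 K

At equilibrium, absorbed power = emitted power.
Absorbing cross-section = πr² = 1.406 m²; emitting surface = 4πr² = 5.624 m² (ratio 4).
εS·A_cross = εσ·A_surf·T⁴  ⇒  T⁴ = S/(4σ)   (ε cancels).
T⁴ = 1160/(4·5.67×10⁻⁸) = 5.115×10⁹ K⁴.
T = (5.115×10⁹)^(1/4).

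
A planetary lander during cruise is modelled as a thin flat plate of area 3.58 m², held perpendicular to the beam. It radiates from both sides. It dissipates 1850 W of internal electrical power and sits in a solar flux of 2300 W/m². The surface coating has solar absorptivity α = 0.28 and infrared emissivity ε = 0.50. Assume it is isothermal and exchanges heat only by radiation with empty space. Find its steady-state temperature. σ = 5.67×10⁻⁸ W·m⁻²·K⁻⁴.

At steady state, absorbed solar power + internal power = radiated power.
Absorbed: α·S·A_cross = 0.28·2300·3.580 = 2306 W (cross-section A).
Total input = 2306 + 1850 = 4156 W.
Radiated: εσ·A_surf·T⁴ with A_surf = 2A = 7.160 m².
T⁴ = 4156/(0.50·5.67×10⁻⁸·7.160) = 2.047×10¹⁰ K⁴.

T ≈ 378 K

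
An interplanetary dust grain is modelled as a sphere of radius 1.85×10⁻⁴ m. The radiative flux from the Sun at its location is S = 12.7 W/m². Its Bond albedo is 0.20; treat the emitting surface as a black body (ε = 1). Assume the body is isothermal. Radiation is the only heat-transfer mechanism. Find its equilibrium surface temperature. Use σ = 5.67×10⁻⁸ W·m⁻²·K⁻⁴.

At equilibrium, absorbed power = emitted power.
Absorbing cross-section = πr² = 1.075×10⁻⁷ m²; emitting surface = 4πr² = 4.301×10⁻⁷ m² (ratio 4).
(1−a)S·A_cross = εσ·A_surf·T⁴  ⇒  T⁴ = (1−a)S/(4σ).
T⁴ = 0.800·12.7/(4·5.67×10⁻⁸) = 4.480×10⁷ K⁴.
T = (4.480×10⁷)^(1/4).

T ≈ 81.8 K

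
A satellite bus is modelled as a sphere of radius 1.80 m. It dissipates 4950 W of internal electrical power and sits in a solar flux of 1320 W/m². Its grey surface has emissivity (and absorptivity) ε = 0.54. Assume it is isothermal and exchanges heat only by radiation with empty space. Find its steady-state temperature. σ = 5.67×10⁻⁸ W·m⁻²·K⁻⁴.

T ≈ 315 K

At steady state, absorbed solar power + internal power = radiated power.
Absorbed: α·S·A_cross = 0.54·1320·10.18 = 7255 W (cross-section πr²).
Total input = 7255 + 4950 = 12210 W.
Radiated: εσ·A_surf·T⁴ with A_surf = 4πr² = 40.72 m².
T⁴ = 12210/(0.54·5.67×10⁻⁸·40.72) = 9.791×10⁹ K⁴.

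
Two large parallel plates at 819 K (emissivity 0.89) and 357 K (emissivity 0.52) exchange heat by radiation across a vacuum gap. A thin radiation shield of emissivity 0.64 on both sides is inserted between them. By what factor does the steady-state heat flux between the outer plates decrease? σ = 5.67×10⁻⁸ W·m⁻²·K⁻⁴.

Without shield: q₀ = σΔ(T⁴)/(1/ε₁+1/ε₂−1) with denominator 2.047.
With shield the two gaps are in series; the resistances add: (1/ε₁+1/ε_s−1)+(1/ε_s+1/ε₂−1) = 1.686+2.486 = 4.172.
Heat-flux ratio q₀/q = 4.172/2.047.

factor ≈ 2.04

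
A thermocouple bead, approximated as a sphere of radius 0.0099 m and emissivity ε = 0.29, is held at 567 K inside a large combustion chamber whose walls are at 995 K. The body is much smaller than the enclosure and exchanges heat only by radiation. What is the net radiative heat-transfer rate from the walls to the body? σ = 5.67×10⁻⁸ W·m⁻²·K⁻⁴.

P_net ≈ 17.8 W

For a small grey body in a large enclosure: P_net = εσA(T_body⁴ − T_wall⁴).
A = 4πr² = 0.001232 m²; T_body⁴ − T_wall⁴ = 1.034×10¹¹ − 9.801×10¹¹ = -8.768×10¹¹ K⁴.
|P_net| = 0.29·5.67×10⁻⁸·0.001232·8.768×10¹¹.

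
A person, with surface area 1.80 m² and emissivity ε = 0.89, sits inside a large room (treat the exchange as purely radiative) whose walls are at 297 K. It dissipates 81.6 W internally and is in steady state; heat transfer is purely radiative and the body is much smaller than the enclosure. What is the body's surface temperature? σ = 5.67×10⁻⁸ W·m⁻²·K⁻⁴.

T ≈ 305 K

For a small grey body in a large enclosure, net radiated power = εσA(T⁴ − T_w⁴).
Steady state: P = εσA(T⁴ − T_w⁴) with A = 1.80 m².
T⁴ = P/(εσA) + T_w⁴ = 81.6/(0.89·5.67×10⁻⁸·1.800) + (297)⁴
    = 8.983×10⁸ + 7.781×10⁹ = 8.679×10⁹ K⁴.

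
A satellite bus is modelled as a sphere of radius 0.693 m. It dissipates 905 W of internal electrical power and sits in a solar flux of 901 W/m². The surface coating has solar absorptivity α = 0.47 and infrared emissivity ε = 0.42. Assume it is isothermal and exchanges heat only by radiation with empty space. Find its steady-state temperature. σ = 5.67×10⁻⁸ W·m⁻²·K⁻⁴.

T ≈ 322 K

At steady state, absorbed solar power + internal power = radiated power.
Absorbed: α·S·A_cross = 0.47·901·1.509 = 638.9 W (cross-section πr²).
Total input = 638.9 + 905 = 1544 W.
Radiated: εσ·A_surf·T⁴ with A_surf = 4πr² = 6.035 m².
T⁴ = 1544/(0.42·5.67×10⁻⁸·6.035) = 1.074×10¹⁰ K⁴.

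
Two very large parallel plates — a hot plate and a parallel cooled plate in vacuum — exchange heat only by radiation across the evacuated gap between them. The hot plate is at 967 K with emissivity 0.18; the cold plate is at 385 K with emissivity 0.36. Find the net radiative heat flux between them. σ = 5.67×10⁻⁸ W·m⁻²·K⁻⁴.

For two infinite grey parallel plates, q = σ(T₁⁴ − T₂⁴)/(1/ε₁ + 1/ε₂ − 1).
T₁⁴ − T₂⁴ = 8.744×10¹¹ − 2.197×10¹⁰ = 8.524×10¹¹ K⁴.
1/ε₁ + 1/ε₂ − 1 = 5.556 + 2.778 − 1 = 7.333.
q = 5.67×10⁻⁸ × 8.524×10¹¹ / 7.333.

q ≈ 6590 W/m²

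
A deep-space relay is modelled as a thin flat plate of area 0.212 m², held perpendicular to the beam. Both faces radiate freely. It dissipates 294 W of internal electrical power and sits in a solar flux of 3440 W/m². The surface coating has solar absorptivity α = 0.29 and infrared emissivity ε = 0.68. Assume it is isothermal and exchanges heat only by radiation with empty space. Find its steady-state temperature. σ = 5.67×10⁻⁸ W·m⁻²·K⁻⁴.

At steady state, absorbed solar power + internal power = radiated power.
Absorbed: α·S·A_cross = 0.29·3440·0.2120 = 211.5 W (cross-section A).
Total input = 211.5 + 294 = 505.5 W.
Radiated: εσ·A_surf·T⁴ with A_surf = 2A = 0.4240 m².
T⁴ = 505.5/(0.68·5.67×10⁻⁸·0.4240) = 3.092×10¹⁰ K⁴.

T ≈ 419 K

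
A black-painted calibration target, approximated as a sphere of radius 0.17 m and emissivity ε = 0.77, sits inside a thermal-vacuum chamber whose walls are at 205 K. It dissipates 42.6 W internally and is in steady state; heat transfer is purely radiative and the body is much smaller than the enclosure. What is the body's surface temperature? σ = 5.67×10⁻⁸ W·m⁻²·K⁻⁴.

For a small grey body in a large enclosure, net radiated power = εσA(T⁴ − T_w⁴).
Steady state: P = εσA(T⁴ − T_w⁴) with A = 4πr² = 0.3632 m².
T⁴ = P/(εσA) + T_w⁴ = 42.6/(0.77·5.67×10⁻⁸·0.3632) + (205)⁴
    = 2.687×10⁹ + 1.766×10⁹ = 4.453×10⁹ K⁴.

T ≈ 258 K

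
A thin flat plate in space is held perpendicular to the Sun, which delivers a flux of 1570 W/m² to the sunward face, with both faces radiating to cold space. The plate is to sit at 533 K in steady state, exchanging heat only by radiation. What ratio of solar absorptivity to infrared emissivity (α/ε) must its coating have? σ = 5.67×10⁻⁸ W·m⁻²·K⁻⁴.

Balance: αS·A = εσ·2A·T⁴ ⇒ α/ε = 2σT⁴/S.
α/ε = 2·5.67×10⁻⁸·(533)⁴/1570 = 2·5.67×10⁻⁸·8.071×10¹⁰/1570.

α/ε ≈ 5.83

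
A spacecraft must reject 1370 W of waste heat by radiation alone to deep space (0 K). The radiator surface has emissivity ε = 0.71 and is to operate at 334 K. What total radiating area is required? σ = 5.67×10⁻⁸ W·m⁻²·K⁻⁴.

P = εσA T⁴ ⇒ A = P/(εσT⁴).
T⁴ = 1.244×10¹⁰ K⁴.
A = 1370/(0.71 × 5.67×10⁻⁸ × 1.244×10¹⁰).

A ≈ 2.73 m²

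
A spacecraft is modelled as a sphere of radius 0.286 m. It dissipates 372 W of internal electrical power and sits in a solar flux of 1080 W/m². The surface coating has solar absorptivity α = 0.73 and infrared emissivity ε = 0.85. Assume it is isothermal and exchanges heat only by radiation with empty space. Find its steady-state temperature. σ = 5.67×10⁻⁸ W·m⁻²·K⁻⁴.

At steady state, absorbed solar power + internal power = radiated power.
Absorbed: α·S·A_cross = 0.73·1080·0.2570 = 202.6 W (cross-section πr²).
Total input = 202.6 + 372 = 574.6 W.
Radiated: εσ·A_surf·T⁴ with A_surf = 4πr² = 1.028 m².
T⁴ = 574.6/(0.85·5.67×10⁻⁸·1.028) = 1.160×10¹⁰ K⁴.

T ≈ 328 K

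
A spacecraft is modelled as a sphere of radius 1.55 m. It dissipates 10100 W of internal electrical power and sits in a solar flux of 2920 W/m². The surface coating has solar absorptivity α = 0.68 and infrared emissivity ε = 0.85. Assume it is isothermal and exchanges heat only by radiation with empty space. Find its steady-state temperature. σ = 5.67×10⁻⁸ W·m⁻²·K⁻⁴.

T ≈ 362 K

At steady state, absorbed solar power + internal power = radiated power.
Absorbed: α·S·A_cross = 0.68·2920·7.548 = 14990 W (cross-section πr²).
Total input = 14990 + 10100 = 25090 W.
Radiated: εσ·A_surf·T⁴ with A_surf = 4πr² = 30.19 m².
T⁴ = 25090/(0.85·5.67×10⁻⁸·30.19) = 1.724×10¹⁰ K⁴.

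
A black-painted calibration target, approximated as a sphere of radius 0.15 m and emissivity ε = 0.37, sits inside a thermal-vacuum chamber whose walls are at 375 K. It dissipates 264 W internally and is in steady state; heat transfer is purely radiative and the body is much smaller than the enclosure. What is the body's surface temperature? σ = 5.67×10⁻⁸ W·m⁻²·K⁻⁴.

T ≈ 504 K

For a small grey body in a large enclosure, net radiated power = εσA(T⁴ − T_w⁴).
Steady state: P = εσA(T⁴ − T_w⁴) with A = 4πr² = 0.2827 m².
T⁴ = P/(εσA) + T_w⁴ = 264/(0.37·5.67×10⁻⁸·0.2827) + (375)⁴
    = 4.451×10¹⁰ + 1.978×10¹⁰ = 6.428×10¹⁰ K⁴.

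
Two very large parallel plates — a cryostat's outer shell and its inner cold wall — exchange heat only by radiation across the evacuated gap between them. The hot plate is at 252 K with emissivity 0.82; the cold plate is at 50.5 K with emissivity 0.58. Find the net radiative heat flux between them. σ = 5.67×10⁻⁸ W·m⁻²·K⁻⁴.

For two infinite grey parallel plates, q = σ(T₁⁴ − T₂⁴)/(1/ε₁ + 1/ε₂ − 1).
T₁⁴ − T₂⁴ = 4.033×10⁹ − 6.504×10⁶ = 4.026×10⁹ K⁴.
1/ε₁ + 1/ε₂ − 1 = 1.220 + 1.724 − 1 = 1.944.
q = 5.67×10⁻⁸ × 4.026×10⁹ / 1.944.

q ≈ 117 W/m²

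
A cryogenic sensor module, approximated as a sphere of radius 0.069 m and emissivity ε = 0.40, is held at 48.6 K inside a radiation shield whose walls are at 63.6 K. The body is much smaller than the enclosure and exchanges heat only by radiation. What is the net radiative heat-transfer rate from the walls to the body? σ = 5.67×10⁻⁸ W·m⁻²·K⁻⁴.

P_net ≈ 0.0146 W

For a small grey body in a large enclosure: P_net = εσA(T_body⁴ − T_wall⁴).
A = 4πr² = 0.05983 m²; T_body⁴ − T_wall⁴ = 5.579×10⁶ − 1.636×10⁷ = -1.078×10⁷ K⁴.
|P_net| = 0.40·5.67×10⁻⁸·0.05983·1.078×10⁷.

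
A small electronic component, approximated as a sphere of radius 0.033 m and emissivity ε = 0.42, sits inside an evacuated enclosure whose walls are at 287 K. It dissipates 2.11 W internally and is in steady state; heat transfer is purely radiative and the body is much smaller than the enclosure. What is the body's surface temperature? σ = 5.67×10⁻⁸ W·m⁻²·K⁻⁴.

For a small grey body in a large enclosure, net radiated power = εσA(T⁴ − T_w⁴).
Steady state: P = εσA(T⁴ − T_w⁴) with A = 4πr² = 0.01368 m².
T⁴ = P/(εσA) + T_w⁴ = 2.11/(0.42·5.67×10⁻⁸·0.01368) + (287)⁴
    = 6.475×10⁹ + 6.785×10⁹ = 1.326×10¹⁰ K⁴.

T ≈ 339 K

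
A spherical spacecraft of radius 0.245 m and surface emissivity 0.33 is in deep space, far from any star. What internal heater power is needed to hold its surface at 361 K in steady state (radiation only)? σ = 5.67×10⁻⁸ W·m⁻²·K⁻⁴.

P = εσ·4πr²·T⁴.
4πr² = 0.7543 m²; T⁴ = 1.698×10¹⁰ K⁴.
P = 0.33·5.67×10⁻⁸·0.7543·1.698×10¹⁰.

P ≈ 240 W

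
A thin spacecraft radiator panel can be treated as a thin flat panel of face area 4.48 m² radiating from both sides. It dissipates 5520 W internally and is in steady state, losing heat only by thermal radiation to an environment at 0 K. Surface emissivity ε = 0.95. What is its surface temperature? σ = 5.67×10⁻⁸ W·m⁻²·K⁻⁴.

Steady state: internal power = radiated power, P = εσA T⁴.
Radiating area A = 2·4.48 = 8.960 m².
T⁴ = P/(εσA) = 5520/(0.95·5.67×10⁻⁸·8.960) = 1.144×10¹⁰ K⁴.
T = (1.144×10¹⁰)^(1/4).

T ≈ 327 K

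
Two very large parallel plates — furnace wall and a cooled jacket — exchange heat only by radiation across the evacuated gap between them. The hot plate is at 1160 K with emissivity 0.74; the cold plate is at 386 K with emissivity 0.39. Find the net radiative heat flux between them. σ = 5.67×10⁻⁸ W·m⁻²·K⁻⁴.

For two infinite grey parallel plates, q = σ(T₁⁴ − T₂⁴)/(1/ε₁ + 1/ε₂ − 1).
T₁⁴ − T₂⁴ = 1.811×10¹² − 2.220×10¹⁰ = 1.788×10¹² K⁴.
1/ε₁ + 1/ε₂ − 1 = 1.351 + 2.564 − 1 = 2.915.
q = 5.67×10⁻⁸ × 1.788×10¹² / 2.915.

q ≈ 34800 W/m²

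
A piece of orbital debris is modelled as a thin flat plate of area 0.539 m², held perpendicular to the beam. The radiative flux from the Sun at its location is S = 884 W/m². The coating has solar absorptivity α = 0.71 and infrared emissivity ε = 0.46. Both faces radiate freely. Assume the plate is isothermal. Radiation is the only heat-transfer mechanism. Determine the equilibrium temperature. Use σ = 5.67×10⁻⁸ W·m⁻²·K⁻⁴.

At equilibrium, absorbed power = emitted power.
Absorbing cross-section = A = 0.5390 m²; emitting surface = 2A = 1.078 m² (ratio 2).
αS·A_cross = εσ·A_surf·T⁴  ⇒  T⁴ = αS/(ε·2σ).
T⁴ = 0.710·884/(0.46·2·5.67×10⁻⁸) = 1.203×10¹⁰ K⁴.
T = (1.203×10¹⁰)^(1/4).

T ≈ 331 K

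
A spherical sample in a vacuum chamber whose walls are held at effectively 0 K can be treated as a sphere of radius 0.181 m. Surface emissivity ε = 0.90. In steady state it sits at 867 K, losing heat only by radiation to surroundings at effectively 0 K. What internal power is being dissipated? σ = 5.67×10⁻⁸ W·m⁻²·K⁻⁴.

Steady state: P = εσA T⁴.
A = 4πr² = 0.4117 m²; T⁴ = (867)⁴ = 5.650×10¹¹ K⁴.
P = 0.90 × 5.67×10⁻⁸ × 0.4117 × 5.650×10¹¹.

P ≈ 11900 W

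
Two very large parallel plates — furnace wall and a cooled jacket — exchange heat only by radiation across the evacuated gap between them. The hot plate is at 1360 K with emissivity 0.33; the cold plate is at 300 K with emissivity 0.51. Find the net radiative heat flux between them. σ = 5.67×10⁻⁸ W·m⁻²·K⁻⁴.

For two infinite grey parallel plates, q = σ(T₁⁴ − T₂⁴)/(1/ε₁ + 1/ε₂ − 1).
T₁⁴ − T₂⁴ = 3.421×10¹² − 8.100×10⁹ = 3.413×10¹² K⁴.
1/ε₁ + 1/ε₂ − 1 = 3.030 + 1.961 − 1 = 3.991.
q = 5.67×10⁻⁸ × 3.413×10¹² / 3.991.

q ≈ 48500 W/m²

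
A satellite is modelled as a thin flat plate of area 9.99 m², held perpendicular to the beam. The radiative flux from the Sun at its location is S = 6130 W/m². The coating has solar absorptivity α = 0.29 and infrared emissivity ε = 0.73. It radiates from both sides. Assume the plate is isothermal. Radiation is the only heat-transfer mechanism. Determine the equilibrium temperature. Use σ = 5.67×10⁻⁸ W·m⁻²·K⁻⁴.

T ≈ 383 K

At equilibrium, absorbed power = emitted power.
Absorbing cross-section = A = 9.990 m²; emitting surface = 2A = 19.98 m² (ratio 2).
αS·A_cross = εσ·A_surf·T⁴  ⇒  T⁴ = αS/(ε·2σ).
T⁴ = 0.290·6130/(0.73·2·5.67×10⁻⁸) = 2.147×10¹⁰ K⁴.
T = (2.147×10¹⁰)^(1/4).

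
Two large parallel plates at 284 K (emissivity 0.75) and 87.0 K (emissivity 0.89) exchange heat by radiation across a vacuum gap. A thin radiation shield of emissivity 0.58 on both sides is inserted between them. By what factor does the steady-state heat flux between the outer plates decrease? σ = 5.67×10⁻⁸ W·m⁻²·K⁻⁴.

Without shield: q₀ = σΔ(T⁴)/(1/ε₁+1/ε₂−1) with denominator 1.457.
With shield the two gaps are in series; the resistances add: (1/ε₁+1/ε_s−1)+(1/ε_s+1/ε₂−1) = 2.057+1.848 = 3.905.
Heat-flux ratio q₀/q = 3.905/1.457.

factor ≈ 2.68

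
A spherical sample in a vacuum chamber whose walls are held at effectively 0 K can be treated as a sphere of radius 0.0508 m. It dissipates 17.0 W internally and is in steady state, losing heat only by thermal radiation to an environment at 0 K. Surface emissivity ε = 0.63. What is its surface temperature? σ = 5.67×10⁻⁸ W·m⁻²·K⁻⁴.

Steady state: internal power = radiated power, P = εσA T⁴.
Radiating area A = 4πr² = 0.03243 m².
T⁴ = P/(εσA) = 17.0/(0.63·5.67×10⁻⁸·0.03243) = 1.468×10¹⁰ K⁴.
T = (1.468×10¹⁰)^(1/4).

T ≈ 348 K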